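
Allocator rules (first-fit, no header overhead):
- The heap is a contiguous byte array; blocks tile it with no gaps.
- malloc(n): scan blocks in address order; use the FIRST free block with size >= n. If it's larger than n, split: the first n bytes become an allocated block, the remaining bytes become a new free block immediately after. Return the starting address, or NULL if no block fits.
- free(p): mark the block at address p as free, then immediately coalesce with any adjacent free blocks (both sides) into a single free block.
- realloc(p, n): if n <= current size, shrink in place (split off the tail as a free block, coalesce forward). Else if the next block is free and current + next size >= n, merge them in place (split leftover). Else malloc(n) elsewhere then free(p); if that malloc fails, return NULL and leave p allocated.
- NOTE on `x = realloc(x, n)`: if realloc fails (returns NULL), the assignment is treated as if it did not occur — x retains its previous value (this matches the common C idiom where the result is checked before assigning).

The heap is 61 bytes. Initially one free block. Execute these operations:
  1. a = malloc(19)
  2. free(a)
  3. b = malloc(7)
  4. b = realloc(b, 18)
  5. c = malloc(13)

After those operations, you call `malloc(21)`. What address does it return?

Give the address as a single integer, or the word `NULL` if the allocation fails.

Op 1: a = malloc(19) -> a = 0; heap: [0-18 ALLOC][19-60 FREE]
Op 2: free(a) -> (freed a); heap: [0-60 FREE]
Op 3: b = malloc(7) -> b = 0; heap: [0-6 ALLOC][7-60 FREE]
Op 4: b = realloc(b, 18) -> b = 0; heap: [0-17 ALLOC][18-60 FREE]
Op 5: c = malloc(13) -> c = 18; heap: [0-17 ALLOC][18-30 ALLOC][31-60 FREE]
malloc(21): first-fit scan over [0-17 ALLOC][18-30 ALLOC][31-60 FREE] -> 31

Answer: 31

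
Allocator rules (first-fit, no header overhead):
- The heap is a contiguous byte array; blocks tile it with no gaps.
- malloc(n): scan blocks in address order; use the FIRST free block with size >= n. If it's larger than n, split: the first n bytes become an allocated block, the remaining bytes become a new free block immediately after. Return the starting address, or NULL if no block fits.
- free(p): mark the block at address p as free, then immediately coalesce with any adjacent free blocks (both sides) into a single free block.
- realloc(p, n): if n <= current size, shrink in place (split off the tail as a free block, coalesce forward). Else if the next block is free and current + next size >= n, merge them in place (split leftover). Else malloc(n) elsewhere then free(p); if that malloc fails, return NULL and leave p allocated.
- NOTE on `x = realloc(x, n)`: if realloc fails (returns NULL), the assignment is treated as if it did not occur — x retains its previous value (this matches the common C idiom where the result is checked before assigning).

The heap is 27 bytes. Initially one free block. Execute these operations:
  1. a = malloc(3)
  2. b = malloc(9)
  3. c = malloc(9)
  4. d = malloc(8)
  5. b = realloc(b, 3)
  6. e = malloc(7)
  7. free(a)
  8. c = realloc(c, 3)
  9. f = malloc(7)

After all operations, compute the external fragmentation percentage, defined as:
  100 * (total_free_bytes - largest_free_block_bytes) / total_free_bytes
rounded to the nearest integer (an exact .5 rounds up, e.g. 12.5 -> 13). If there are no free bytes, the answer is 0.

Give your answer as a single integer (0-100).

Answer: 57

Derivation:
Op 1: a = malloc(3) -> a = 0; heap: [0-2 ALLOC][3-26 FREE]
Op 2: b = malloc(9) -> b = 3; heap: [0-2 ALLOC][3-11 ALLOC][12-26 FREE]
Op 3: c = malloc(9) -> c = 12; heap: [0-2 ALLOC][3-11 ALLOC][12-20 ALLOC][21-26 FREE]
Op 4: d = malloc(8) -> d = NULL; heap: [0-2 ALLOC][3-11 ALLOC][12-20 ALLOC][21-26 FREE]
Op 5: b = realloc(b, 3) -> b = 3; heap: [0-2 ALLOC][3-5 ALLOC][6-11 FREE][12-20 ALLOC][21-26 FREE]
Op 6: e = malloc(7) -> e = NULL; heap: [0-2 ALLOC][3-5 ALLOC][6-11 FREE][12-20 ALLOC][21-26 FREE]
Op 7: free(a) -> (freed a); heap: [0-2 FREE][3-5 ALLOC][6-11 FREE][12-20 ALLOC][21-26 FREE]
Op 8: c = realloc(c, 3) -> c = 12; heap: [0-2 FREE][3-5 ALLOC][6-11 FREE][12-14 ALLOC][15-26 FREE]
Op 9: f = malloc(7) -> f = 15; heap: [0-2 FREE][3-5 ALLOC][6-11 FREE][12-14 ALLOC][15-21 ALLOC][22-26 FREE]
Free blocks: [3 6 5] total_free=14 largest=6 -> 100*(14-6)/14 = 800/14 ≈ 57.143 -> rounds to 57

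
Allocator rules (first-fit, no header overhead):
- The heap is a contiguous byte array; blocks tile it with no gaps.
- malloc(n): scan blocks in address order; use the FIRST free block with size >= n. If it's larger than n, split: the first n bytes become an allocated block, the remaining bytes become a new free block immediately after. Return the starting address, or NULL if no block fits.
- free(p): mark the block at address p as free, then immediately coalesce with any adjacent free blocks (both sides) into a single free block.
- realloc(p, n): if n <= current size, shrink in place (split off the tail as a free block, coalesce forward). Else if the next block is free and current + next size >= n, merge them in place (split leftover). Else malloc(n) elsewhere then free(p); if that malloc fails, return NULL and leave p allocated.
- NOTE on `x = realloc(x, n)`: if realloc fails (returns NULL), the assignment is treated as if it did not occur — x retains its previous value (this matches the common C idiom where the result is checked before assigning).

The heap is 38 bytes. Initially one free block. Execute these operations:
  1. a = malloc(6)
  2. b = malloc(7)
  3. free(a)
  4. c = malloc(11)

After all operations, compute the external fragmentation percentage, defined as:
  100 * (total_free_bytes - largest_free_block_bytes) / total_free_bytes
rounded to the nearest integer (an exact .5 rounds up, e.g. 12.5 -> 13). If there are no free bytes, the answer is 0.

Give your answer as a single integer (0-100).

Answer: 30

Derivation:
Op 1: a = malloc(6) -> a = 0; heap: [0-5 ALLOC][6-37 FREE]
Op 2: b = malloc(7) -> b = 6; heap: [0-5 ALLOC][6-12 ALLOC][13-37 FREE]
Op 3: free(a) -> (freed a); heap: [0-5 FREE][6-12 ALLOC][13-37 FREE]
Op 4: c = malloc(11) -> c = 13; heap: [0-5 FREE][6-12 ALLOC][13-23 ALLOC][24-37 FREE]
Free blocks: [6 14] total_free=20 largest=14 -> 100*(20-14)/20 = 600/20 = 30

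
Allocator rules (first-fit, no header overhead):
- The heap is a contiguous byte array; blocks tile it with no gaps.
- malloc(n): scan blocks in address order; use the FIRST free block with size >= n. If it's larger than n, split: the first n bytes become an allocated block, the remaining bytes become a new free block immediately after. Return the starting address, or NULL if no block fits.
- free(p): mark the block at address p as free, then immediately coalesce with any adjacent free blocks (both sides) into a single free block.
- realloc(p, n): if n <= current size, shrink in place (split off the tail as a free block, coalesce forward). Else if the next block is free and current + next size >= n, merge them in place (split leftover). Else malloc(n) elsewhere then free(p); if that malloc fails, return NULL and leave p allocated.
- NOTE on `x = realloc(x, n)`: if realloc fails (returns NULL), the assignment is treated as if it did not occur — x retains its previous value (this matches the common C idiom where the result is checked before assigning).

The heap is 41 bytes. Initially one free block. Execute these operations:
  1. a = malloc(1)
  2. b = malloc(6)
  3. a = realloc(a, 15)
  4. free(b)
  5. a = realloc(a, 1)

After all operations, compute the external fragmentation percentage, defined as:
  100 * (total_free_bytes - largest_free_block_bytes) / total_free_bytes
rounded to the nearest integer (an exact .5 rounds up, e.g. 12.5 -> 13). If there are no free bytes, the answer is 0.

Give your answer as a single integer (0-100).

Op 1: a = malloc(1) -> a = 0; heap: [0-0 ALLOC][1-40 FREE]
Op 2: b = malloc(6) -> b = 1; heap: [0-0 ALLOC][1-6 ALLOC][7-40 FREE]
Op 3: a = realloc(a, 15) -> a = 7; heap: [0-0 FREE][1-6 ALLOC][7-21 ALLOC][22-40 FREE]
Op 4: free(b) -> (freed b); heap: [0-6 FREE][7-21 ALLOC][22-40 FREE]
Op 5: a = realloc(a, 1) -> a = 7; heap: [0-6 FREE][7-7 ALLOC][8-40 FREE]
Free blocks: [7 33] total_free=40 largest=33 -> 100*(40-33)/40 = 700/40 = 17.5 -> rounds to 18

Answer: 18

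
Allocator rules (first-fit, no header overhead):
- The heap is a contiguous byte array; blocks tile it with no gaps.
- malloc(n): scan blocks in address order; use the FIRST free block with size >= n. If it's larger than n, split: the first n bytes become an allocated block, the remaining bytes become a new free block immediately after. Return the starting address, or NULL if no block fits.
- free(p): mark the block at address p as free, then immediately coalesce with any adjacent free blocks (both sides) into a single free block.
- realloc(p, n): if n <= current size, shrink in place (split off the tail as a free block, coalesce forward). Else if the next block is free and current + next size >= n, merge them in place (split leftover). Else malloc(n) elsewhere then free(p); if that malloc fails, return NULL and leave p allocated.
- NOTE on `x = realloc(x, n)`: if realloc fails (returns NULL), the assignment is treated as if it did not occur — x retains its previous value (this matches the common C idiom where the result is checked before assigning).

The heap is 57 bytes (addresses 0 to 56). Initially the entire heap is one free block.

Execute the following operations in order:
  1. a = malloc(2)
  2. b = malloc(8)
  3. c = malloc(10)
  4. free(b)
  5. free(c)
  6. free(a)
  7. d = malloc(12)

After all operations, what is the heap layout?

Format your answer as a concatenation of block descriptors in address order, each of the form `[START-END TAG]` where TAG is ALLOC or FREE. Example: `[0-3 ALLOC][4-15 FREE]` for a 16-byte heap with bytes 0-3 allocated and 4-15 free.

Answer: [0-11 ALLOC][12-56 FREE]

Derivation:
Op 1: a = malloc(2) -> a = 0; heap: [0-1 ALLOC][2-56 FREE]
Op 2: b = malloc(8) -> b = 2; heap: [0-1 ALLOC][2-9 ALLOC][10-56 FREE]
Op 3: c = malloc(10) -> c = 10; heap: [0-1 ALLOC][2-9 ALLOC][10-19 ALLOC][20-56 FREE]
Op 4: free(b) -> (freed b); heap: [0-1 ALLOC][2-9 FREE][10-19 ALLOC][20-56 FREE]
Op 5: free(c) -> (freed c); heap: [0-1 ALLOC][2-56 FREE]
Op 6: free(a) -> (freed a); heap: [0-56 FREE]
Op 7: d = malloc(12) -> d = 0; heap: [0-11 ALLOC][12-56 FREE]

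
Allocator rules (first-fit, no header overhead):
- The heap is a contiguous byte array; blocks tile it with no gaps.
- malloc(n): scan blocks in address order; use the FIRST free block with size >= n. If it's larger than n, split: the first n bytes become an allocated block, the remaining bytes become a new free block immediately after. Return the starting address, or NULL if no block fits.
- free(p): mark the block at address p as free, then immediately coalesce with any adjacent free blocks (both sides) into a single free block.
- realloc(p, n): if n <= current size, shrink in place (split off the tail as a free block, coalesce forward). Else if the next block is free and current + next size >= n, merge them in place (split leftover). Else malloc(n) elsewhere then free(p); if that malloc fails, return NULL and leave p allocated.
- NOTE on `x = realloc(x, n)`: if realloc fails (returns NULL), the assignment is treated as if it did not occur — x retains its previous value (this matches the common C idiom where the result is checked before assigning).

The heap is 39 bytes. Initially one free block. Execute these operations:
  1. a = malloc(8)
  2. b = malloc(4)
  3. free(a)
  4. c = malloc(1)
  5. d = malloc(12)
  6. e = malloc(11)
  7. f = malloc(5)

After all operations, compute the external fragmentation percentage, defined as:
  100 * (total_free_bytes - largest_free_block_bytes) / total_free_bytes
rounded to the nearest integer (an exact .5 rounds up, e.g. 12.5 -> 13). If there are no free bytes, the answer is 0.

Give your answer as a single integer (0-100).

Answer: 33

Derivation:
Op 1: a = malloc(8) -> a = 0; heap: [0-7 ALLOC][8-38 FREE]
Op 2: b = malloc(4) -> b = 8; heap: [0-7 ALLOC][8-11 ALLOC][12-38 FREE]
Op 3: free(a) -> (freed a); heap: [0-7 FREE][8-11 ALLOC][12-38 FREE]
Op 4: c = malloc(1) -> c = 0; heap: [0-0 ALLOC][1-7 FREE][8-11 ALLOC][12-38 FREE]
Op 5: d = malloc(12) -> d = 12; heap: [0-0 ALLOC][1-7 FREE][8-11 ALLOC][12-23 ALLOC][24-38 FREE]
Op 6: e = malloc(11) -> e = 24; heap: [0-0 ALLOC][1-7 FREE][8-11 ALLOC][12-23 ALLOC][24-34 ALLOC][35-38 FREE]
Op 7: f = malloc(5) -> f = 1; heap: [0-0 ALLOC][1-5 ALLOC][6-7 FREE][8-11 ALLOC][12-23 ALLOC][24-34 ALLOC][35-38 FREE]
Free blocks: [2 4] total_free=6 largest=4 -> 100*(6-4)/6 = 200/6 ≈ 33.333 -> rounds to 33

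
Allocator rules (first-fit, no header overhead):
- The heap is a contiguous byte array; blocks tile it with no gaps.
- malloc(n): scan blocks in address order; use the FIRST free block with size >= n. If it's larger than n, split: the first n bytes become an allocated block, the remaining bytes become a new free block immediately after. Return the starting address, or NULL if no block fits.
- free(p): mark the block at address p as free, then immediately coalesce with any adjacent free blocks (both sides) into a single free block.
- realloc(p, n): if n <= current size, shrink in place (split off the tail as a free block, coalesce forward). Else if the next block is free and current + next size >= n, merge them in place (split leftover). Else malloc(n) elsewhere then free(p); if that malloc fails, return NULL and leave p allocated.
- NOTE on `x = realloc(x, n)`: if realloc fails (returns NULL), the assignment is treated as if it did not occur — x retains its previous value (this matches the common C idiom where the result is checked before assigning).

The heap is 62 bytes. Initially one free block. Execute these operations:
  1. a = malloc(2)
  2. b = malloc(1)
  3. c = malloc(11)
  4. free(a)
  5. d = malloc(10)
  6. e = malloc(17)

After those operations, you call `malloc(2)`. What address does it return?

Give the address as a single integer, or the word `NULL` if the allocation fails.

Answer: 0

Derivation:
Op 1: a = malloc(2) -> a = 0; heap: [0-1 ALLOC][2-61 FREE]
Op 2: b = malloc(1) -> b = 2; heap: [0-1 ALLOC][2-2 ALLOC][3-61 FREE]
Op 3: c = malloc(11) -> c = 3; heap: [0-1 ALLOC][2-2 ALLOC][3-13 ALLOC][14-61 FREE]
Op 4: free(a) -> (freed a); heap: [0-1 FREE][2-2 ALLOC][3-13 ALLOC][14-61 FREE]
Op 5: d = malloc(10) -> d = 14; heap: [0-1 FREE][2-2 ALLOC][3-13 ALLOC][14-23 ALLOC][24-61 FREE]
Op 6: e = malloc(17) -> e = 24; heap: [0-1 FREE][2-2 ALLOC][3-13 ALLOC][14-23 ALLOC][24-40 ALLOC][41-61 FREE]
malloc(2): first-fit scan over [0-1 FREE][2-2 ALLOC][3-13 ALLOC][14-23 ALLOC][24-40 ALLOC][41-61 FREE] -> 0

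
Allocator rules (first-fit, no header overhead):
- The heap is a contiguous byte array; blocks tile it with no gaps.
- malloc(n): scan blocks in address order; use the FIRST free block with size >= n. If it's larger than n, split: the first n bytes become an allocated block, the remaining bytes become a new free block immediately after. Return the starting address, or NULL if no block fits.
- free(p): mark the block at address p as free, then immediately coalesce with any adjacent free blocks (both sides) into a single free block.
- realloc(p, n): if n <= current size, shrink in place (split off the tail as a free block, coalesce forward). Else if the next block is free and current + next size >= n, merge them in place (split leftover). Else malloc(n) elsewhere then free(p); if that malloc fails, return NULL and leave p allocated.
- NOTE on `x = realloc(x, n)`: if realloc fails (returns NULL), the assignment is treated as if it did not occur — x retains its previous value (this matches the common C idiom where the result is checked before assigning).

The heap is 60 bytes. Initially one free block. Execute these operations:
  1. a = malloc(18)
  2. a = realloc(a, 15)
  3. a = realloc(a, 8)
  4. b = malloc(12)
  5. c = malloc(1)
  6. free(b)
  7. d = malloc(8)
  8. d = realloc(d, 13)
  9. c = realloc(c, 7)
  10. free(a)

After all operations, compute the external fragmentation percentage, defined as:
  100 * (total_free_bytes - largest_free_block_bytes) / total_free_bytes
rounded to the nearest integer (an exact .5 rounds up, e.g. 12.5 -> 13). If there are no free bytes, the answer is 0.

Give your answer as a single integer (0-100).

Op 1: a = malloc(18) -> a = 0; heap: [0-17 ALLOC][18-59 FREE]
Op 2: a = realloc(a, 15) -> a = 0; heap: [0-14 ALLOC][15-59 FREE]
Op 3: a = realloc(a, 8) -> a = 0; heap: [0-7 ALLOC][8-59 FREE]
Op 4: b = malloc(12) -> b = 8; heap: [0-7 ALLOC][8-19 ALLOC][20-59 FREE]
Op 5: c = malloc(1) -> c = 20; heap: [0-7 ALLOC][8-19 ALLOC][20-20 ALLOC][21-59 FREE]
Op 6: free(b) -> (freed b); heap: [0-7 ALLOC][8-19 FREE][20-20 ALLOC][21-59 FREE]
Op 7: d = malloc(8) -> d = 8; heap: [0-7 ALLOC][8-15 ALLOC][16-19 FREE][20-20 ALLOC][21-59 FREE]
Op 8: d = realloc(d, 13) -> d = 21; heap: [0-7 ALLOC][8-19 FREE][20-20 ALLOC][21-33 ALLOC][34-59 FREE]
Op 9: c = realloc(c, 7) -> c = 8; heap: [0-7 ALLOC][8-14 ALLOC][15-20 FREE][21-33 ALLOC][34-59 FREE]
Op 10: free(a) -> (freed a); heap: [0-7 FREE][8-14 ALLOC][15-20 FREE][21-33 ALLOC][34-59 FREE]
Free blocks: [8 6 26] total_free=40 largest=26 -> 100*(40-26)/40 = 1400/40 = 35

Answer: 35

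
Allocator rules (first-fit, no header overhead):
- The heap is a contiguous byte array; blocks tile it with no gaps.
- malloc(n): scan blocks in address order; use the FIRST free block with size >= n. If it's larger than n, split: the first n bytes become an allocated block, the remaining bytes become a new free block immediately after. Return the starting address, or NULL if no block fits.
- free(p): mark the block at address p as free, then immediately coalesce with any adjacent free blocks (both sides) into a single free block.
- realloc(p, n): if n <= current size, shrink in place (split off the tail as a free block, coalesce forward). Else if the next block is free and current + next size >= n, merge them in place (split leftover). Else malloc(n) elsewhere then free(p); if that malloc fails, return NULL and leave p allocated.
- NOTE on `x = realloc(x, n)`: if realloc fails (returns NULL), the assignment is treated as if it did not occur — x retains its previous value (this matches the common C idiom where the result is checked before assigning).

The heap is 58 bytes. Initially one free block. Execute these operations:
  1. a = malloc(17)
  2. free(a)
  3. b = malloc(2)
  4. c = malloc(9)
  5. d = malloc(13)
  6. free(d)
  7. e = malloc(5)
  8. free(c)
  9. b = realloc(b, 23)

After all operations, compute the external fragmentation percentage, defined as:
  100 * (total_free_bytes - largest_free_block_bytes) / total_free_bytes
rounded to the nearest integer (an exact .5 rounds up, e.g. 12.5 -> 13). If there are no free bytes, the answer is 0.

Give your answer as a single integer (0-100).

Op 1: a = malloc(17) -> a = 0; heap: [0-16 ALLOC][17-57 FREE]
Op 2: free(a) -> (freed a); heap: [0-57 FREE]
Op 3: b = malloc(2) -> b = 0; heap: [0-1 ALLOC][2-57 FREE]
Op 4: c = malloc(9) -> c = 2; heap: [0-1 ALLOC][2-10 ALLOC][11-57 FREE]
Op 5: d = malloc(13) -> d = 11; heap: [0-1 ALLOC][2-10 ALLOC][11-23 ALLOC][24-57 FREE]
Op 6: free(d) -> (freed d); heap: [0-1 ALLOC][2-10 ALLOC][11-57 FREE]
Op 7: e = malloc(5) -> e = 11; heap: [0-1 ALLOC][2-10 ALLOC][11-15 ALLOC][16-57 FREE]
Op 8: free(c) -> (freed c); heap: [0-1 ALLOC][2-10 FREE][11-15 ALLOC][16-57 FREE]
Op 9: b = realloc(b, 23) -> b = 16; heap: [0-10 FREE][11-15 ALLOC][16-38 ALLOC][39-57 FREE]
Free blocks: [11 19] total_free=30 largest=19 -> 100*(30-19)/30 = 1100/30 ≈ 36.667 -> rounds to 37

Answer: 37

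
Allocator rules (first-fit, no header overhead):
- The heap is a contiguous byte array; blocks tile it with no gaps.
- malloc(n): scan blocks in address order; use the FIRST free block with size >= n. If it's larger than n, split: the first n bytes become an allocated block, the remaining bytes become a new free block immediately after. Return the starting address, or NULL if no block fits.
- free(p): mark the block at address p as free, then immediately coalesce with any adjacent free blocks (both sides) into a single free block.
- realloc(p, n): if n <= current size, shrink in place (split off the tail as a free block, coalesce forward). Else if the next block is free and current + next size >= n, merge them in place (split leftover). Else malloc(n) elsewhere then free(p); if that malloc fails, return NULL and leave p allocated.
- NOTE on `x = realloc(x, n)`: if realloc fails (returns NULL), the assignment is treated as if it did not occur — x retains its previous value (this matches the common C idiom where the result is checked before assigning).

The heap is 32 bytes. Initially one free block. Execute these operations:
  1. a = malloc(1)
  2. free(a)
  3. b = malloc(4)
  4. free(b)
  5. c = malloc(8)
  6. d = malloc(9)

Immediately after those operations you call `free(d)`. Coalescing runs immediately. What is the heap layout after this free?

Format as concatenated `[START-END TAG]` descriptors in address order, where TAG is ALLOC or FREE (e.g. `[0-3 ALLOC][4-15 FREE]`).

Op 1: a = malloc(1) -> a = 0; heap: [0-0 ALLOC][1-31 FREE]
Op 2: free(a) -> (freed a); heap: [0-31 FREE]
Op 3: b = malloc(4) -> b = 0; heap: [0-3 ALLOC][4-31 FREE]
Op 4: free(b) -> (freed b); heap: [0-31 FREE]
Op 5: c = malloc(8) -> c = 0; heap: [0-7 ALLOC][8-31 FREE]
Op 6: d = malloc(9) -> d = 8; heap: [0-7 ALLOC][8-16 ALLOC][17-31 FREE]
free(d): d = 8 -> block [8-16 ALLOC]; mark free, coalesce with adjacent free neighbors -> [0-7 ALLOC][8-31 FREE]

Answer: [0-7 ALLOC][8-31 FREE]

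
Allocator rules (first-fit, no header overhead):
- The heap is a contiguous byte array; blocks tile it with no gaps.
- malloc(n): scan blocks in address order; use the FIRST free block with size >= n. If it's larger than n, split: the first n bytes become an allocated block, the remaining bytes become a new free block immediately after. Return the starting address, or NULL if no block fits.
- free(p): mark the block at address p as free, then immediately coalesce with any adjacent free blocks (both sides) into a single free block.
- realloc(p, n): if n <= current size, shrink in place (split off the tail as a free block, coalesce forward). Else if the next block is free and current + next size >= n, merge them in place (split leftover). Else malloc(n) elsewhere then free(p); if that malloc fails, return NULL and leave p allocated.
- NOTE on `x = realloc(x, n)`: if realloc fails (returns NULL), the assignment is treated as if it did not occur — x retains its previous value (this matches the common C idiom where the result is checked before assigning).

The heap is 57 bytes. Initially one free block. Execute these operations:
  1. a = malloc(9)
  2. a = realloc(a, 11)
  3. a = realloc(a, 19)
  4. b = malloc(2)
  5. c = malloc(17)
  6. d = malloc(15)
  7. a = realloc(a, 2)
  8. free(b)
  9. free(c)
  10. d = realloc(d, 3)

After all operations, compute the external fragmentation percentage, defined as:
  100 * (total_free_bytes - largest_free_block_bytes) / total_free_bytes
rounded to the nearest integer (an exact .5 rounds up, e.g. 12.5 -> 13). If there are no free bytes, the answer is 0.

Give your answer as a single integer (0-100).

Answer: 31

Derivation:
Op 1: a = malloc(9) -> a = 0; heap: [0-8 ALLOC][9-56 FREE]
Op 2: a = realloc(a, 11) -> a = 0; heap: [0-10 ALLOC][11-56 FREE]
Op 3: a = realloc(a, 19) -> a = 0; heap: [0-18 ALLOC][19-56 FREE]
Op 4: b = malloc(2) -> b = 19; heap: [0-18 ALLOC][19-20 ALLOC][21-56 FREE]
Op 5: c = malloc(17) -> c = 21; heap: [0-18 ALLOC][19-20 ALLOC][21-37 ALLOC][38-56 FREE]
Op 6: d = malloc(15) -> d = 38; heap: [0-18 ALLOC][19-20 ALLOC][21-37 ALLOC][38-52 ALLOC][53-56 FREE]
Op 7: a = realloc(a, 2) -> a = 0; heap: [0-1 ALLOC][2-18 FREE][19-20 ALLOC][21-37 ALLOC][38-52 ALLOC][53-56 FREE]
Op 8: free(b) -> (freed b); heap: [0-1 ALLOC][2-20 FREE][21-37 ALLOC][38-52 ALLOC][53-56 FREE]
Op 9: free(c) -> (freed c); heap: [0-1 ALLOC][2-37 FREE][38-52 ALLOC][53-56 FREE]
Op 10: d = realloc(d, 3) -> d = 38; heap: [0-1 ALLOC][2-37 FREE][38-40 ALLOC][41-56 FREE]
Free blocks: [36 16] total_free=52 largest=36 -> 100*(52-36)/52 = 1600/52 ≈ 30.769 -> rounds to 31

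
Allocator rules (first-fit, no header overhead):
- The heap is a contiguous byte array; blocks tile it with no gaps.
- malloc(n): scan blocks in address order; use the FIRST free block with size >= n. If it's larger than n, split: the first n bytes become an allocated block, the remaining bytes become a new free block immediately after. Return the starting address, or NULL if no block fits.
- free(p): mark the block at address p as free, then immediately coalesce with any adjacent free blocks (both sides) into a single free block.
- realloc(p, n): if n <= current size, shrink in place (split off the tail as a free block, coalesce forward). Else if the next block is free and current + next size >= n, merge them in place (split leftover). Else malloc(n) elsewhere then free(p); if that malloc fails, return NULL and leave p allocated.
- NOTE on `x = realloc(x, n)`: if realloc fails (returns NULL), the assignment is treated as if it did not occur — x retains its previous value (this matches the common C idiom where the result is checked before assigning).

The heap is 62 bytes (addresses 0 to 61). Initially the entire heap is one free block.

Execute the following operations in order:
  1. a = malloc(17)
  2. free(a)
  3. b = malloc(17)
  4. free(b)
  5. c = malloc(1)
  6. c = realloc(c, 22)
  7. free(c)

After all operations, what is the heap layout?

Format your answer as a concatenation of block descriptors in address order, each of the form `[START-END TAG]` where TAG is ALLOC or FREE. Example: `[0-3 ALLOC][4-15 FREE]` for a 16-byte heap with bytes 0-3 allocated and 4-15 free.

Answer: [0-61 FREE]

Derivation:
Op 1: a = malloc(17) -> a = 0; heap: [0-16 ALLOC][17-61 FREE]
Op 2: free(a) -> (freed a); heap: [0-61 FREE]
Op 3: b = malloc(17) -> b = 0; heap: [0-16 ALLOC][17-61 FREE]
Op 4: free(b) -> (freed b); heap: [0-61 FREE]
Op 5: c = malloc(1) -> c = 0; heap: [0-0 ALLOC][1-61 FREE]
Op 6: c = realloc(c, 22) -> c = 0; heap: [0-21 ALLOC][22-61 FREE]
Op 7: free(c) -> (freed c); heap: [0-61 FREE]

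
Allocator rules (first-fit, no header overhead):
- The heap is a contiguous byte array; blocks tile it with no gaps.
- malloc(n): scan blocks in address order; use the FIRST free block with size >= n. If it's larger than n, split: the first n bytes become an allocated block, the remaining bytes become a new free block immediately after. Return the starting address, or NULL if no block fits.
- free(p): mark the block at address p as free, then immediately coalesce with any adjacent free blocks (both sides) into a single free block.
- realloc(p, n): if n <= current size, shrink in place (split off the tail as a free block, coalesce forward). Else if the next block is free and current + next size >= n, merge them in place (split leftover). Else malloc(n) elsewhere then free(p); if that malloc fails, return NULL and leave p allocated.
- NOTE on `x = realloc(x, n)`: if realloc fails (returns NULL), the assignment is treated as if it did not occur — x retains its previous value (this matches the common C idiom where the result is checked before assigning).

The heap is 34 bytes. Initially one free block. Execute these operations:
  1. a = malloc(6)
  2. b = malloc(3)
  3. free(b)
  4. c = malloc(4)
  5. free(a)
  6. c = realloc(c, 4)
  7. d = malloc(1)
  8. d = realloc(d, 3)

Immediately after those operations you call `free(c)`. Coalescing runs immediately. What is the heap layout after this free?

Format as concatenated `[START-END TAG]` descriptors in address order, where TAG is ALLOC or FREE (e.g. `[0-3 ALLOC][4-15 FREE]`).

Answer: [0-2 ALLOC][3-33 FREE]

Derivation:
Op 1: a = malloc(6) -> a = 0; heap: [0-5 ALLOC][6-33 FREE]
Op 2: b = malloc(3) -> b = 6; heap: [0-5 ALLOC][6-8 ALLOC][9-33 FREE]
Op 3: free(b) -> (freed b); heap: [0-5 ALLOC][6-33 FREE]
Op 4: c = malloc(4) -> c = 6; heap: [0-5 ALLOC][6-9 ALLOC][10-33 FREE]
Op 5: free(a) -> (freed a); heap: [0-5 FREE][6-9 ALLOC][10-33 FREE]
Op 6: c = realloc(c, 4) -> c = 6; heap: [0-5 FREE][6-9 ALLOC][10-33 FREE]
Op 7: d = malloc(1) -> d = 0; heap: [0-0 ALLOC][1-5 FREE][6-9 ALLOC][10-33 FREE]
Op 8: d = realloc(d, 3) -> d = 0; heap: [0-2 ALLOC][3-5 FREE][6-9 ALLOC][10-33 FREE]
free(c): c = 6 -> block [6-9 ALLOC]; mark free, coalesce with adjacent free neighbors -> [0-2 ALLOC][3-33 FREE]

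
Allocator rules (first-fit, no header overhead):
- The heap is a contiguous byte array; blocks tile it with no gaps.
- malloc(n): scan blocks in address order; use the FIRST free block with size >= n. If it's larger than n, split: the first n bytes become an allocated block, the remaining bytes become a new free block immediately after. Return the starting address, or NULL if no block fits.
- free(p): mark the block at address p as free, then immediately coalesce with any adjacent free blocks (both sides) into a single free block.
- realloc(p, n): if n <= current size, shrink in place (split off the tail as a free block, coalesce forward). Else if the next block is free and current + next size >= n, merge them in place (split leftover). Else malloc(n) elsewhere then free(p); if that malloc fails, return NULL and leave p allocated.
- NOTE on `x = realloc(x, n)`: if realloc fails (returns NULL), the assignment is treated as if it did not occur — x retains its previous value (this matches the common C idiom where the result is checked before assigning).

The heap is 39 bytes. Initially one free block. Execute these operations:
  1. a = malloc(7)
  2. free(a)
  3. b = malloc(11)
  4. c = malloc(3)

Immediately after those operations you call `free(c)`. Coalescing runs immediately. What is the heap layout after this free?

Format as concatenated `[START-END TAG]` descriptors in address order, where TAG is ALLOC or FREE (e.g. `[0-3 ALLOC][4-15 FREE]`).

Op 1: a = malloc(7) -> a = 0; heap: [0-6 ALLOC][7-38 FREE]
Op 2: free(a) -> (freed a); heap: [0-38 FREE]
Op 3: b = malloc(11) -> b = 0; heap: [0-10 ALLOC][11-38 FREE]
Op 4: c = malloc(3) -> c = 11; heap: [0-10 ALLOC][11-13 ALLOC][14-38 FREE]
free(c): c = 11 -> block [11-13 ALLOC]; mark free, coalesce with adjacent free neighbors -> [0-10 ALLOC][11-38 FREE]

Answer: [0-10 ALLOC][11-38 FREE]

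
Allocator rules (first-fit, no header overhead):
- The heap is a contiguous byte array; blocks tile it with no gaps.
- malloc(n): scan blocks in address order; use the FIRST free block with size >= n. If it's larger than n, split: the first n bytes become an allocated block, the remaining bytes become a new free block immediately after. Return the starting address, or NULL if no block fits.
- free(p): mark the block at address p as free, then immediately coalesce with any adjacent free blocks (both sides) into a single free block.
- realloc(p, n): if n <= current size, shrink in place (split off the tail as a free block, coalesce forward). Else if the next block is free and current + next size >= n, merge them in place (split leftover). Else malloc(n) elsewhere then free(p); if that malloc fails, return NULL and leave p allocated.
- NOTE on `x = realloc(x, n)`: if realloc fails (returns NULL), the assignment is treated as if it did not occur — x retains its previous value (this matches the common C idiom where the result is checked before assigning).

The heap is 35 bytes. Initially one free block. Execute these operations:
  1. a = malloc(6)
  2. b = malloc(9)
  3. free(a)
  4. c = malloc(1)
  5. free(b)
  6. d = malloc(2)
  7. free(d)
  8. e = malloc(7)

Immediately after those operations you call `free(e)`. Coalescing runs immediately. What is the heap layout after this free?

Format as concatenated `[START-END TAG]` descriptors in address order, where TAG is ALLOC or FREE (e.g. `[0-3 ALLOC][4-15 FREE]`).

Op 1: a = malloc(6) -> a = 0; heap: [0-5 ALLOC][6-34 FREE]
Op 2: b = malloc(9) -> b = 6; heap: [0-5 ALLOC][6-14 ALLOC][15-34 FREE]
Op 3: free(a) -> (freed a); heap: [0-5 FREE][6-14 ALLOC][15-34 FREE]
Op 4: c = malloc(1) -> c = 0; heap: [0-0 ALLOC][1-5 FREE][6-14 ALLOC][15-34 FREE]
Op 5: free(b) -> (freed b); heap: [0-0 ALLOC][1-34 FREE]
Op 6: d = malloc(2) -> d = 1; heap: [0-0 ALLOC][1-2 ALLOC][3-34 FREE]
Op 7: free(d) -> (freed d); heap: [0-0 ALLOC][1-34 FREE]
Op 8: e = malloc(7) -> e = 1; heap: [0-0 ALLOC][1-7 ALLOC][8-34 FREE]
free(e): e = 1 -> block [1-7 ALLOC]; mark free, coalesce with adjacent free neighbors -> [0-0 ALLOC][1-34 FREE]

Answer: [0-0 ALLOC][1-34 FREE]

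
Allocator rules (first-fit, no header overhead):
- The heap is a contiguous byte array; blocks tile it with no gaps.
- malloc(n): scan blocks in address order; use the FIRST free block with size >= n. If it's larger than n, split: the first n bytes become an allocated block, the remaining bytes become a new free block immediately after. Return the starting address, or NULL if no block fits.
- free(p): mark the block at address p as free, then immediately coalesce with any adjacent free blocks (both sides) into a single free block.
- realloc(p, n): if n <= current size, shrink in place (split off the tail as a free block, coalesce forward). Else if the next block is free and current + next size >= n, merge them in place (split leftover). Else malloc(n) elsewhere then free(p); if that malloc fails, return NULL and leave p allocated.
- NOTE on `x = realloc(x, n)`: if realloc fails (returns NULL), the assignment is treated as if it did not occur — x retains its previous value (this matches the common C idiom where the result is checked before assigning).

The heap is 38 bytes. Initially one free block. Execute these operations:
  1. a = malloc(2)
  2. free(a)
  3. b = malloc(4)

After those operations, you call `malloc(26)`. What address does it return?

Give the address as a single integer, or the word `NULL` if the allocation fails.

Answer: 4

Derivation:
Op 1: a = malloc(2) -> a = 0; heap: [0-1 ALLOC][2-37 FREE]
Op 2: free(a) -> (freed a); heap: [0-37 FREE]
Op 3: b = malloc(4) -> b = 0; heap: [0-3 ALLOC][4-37 FREE]
malloc(26): first-fit scan over [0-3 ALLOC][4-37 FREE] -> 4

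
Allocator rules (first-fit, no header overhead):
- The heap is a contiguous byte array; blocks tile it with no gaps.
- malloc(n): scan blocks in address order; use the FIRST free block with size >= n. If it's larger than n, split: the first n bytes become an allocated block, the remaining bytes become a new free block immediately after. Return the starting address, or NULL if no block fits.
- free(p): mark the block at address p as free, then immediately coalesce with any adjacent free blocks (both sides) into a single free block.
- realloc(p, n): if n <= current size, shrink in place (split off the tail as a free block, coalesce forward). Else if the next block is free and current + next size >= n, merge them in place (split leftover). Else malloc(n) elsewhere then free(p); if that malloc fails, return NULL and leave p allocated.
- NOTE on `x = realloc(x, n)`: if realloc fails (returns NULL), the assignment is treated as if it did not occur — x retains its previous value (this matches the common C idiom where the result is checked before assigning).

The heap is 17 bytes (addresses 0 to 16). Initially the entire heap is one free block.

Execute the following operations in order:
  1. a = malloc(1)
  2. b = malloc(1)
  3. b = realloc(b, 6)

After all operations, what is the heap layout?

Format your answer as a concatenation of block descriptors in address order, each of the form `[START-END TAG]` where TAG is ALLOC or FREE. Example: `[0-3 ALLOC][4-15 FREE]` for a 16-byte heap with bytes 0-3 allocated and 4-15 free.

Answer: [0-0 ALLOC][1-6 ALLOC][7-16 FREE]

Derivation:
Op 1: a = malloc(1) -> a = 0; heap: [0-0 ALLOC][1-16 FREE]
Op 2: b = malloc(1) -> b = 1; heap: [0-0 ALLOC][1-1 ALLOC][2-16 FREE]
Op 3: b = realloc(b, 6) -> b = 1; heap: [0-0 ALLOC][1-6 ALLOC][7-16 FREE]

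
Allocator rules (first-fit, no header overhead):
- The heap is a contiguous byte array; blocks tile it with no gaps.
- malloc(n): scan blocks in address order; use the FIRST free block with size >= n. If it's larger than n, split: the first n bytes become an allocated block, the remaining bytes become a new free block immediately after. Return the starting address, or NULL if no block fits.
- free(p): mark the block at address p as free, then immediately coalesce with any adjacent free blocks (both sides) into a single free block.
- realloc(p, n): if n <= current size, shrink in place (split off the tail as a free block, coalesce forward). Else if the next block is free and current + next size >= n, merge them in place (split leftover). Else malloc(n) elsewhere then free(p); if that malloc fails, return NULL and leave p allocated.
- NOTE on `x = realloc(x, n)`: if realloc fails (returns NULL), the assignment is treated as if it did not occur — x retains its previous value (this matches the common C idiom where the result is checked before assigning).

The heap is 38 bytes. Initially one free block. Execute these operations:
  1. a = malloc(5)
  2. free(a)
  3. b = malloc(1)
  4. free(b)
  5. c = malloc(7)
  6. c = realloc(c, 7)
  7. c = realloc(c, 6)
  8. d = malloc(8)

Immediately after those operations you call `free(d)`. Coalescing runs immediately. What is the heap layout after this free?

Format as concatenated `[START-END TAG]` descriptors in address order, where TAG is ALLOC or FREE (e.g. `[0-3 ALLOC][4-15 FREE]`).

Op 1: a = malloc(5) -> a = 0; heap: [0-4 ALLOC][5-37 FREE]
Op 2: free(a) -> (freed a); heap: [0-37 FREE]
Op 3: b = malloc(1) -> b = 0; heap: [0-0 ALLOC][1-37 FREE]
Op 4: free(b) -> (freed b); heap: [0-37 FREE]
Op 5: c = malloc(7) -> c = 0; heap: [0-6 ALLOC][7-37 FREE]
Op 6: c = realloc(c, 7) -> c = 0; heap: [0-6 ALLOC][7-37 FREE]
Op 7: c = realloc(c, 6) -> c = 0; heap: [0-5 ALLOC][6-37 FREE]
Op 8: d = malloc(8) -> d = 6; heap: [0-5 ALLOC][6-13 ALLOC][14-37 FREE]
free(d): d = 6 -> block [6-13 ALLOC]; mark free, coalesce with adjacent free neighbors -> [0-5 ALLOC][6-37 FREE]

Answer: [0-5 ALLOC][6-37 FREE]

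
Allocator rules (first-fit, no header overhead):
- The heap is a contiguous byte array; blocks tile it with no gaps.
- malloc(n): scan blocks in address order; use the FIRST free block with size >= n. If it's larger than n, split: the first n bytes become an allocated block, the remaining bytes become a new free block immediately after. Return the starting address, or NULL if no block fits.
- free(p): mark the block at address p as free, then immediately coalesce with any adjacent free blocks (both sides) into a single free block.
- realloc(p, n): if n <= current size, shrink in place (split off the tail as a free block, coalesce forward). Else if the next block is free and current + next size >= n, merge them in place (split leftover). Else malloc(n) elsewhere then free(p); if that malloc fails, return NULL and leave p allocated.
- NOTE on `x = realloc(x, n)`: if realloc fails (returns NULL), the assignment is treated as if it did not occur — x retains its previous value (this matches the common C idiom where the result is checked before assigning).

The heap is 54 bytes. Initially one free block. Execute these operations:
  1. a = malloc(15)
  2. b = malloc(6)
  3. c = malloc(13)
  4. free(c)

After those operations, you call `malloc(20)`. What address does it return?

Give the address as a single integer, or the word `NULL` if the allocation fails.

Op 1: a = malloc(15) -> a = 0; heap: [0-14 ALLOC][15-53 FREE]
Op 2: b = malloc(6) -> b = 15; heap: [0-14 ALLOC][15-20 ALLOC][21-53 FREE]
Op 3: c = malloc(13) -> c = 21; heap: [0-14 ALLOC][15-20 ALLOC][21-33 ALLOC][34-53 FREE]
Op 4: free(c) -> (freed c); heap: [0-14 ALLOC][15-20 ALLOC][21-53 FREE]
malloc(20): first-fit scan over [0-14 ALLOC][15-20 ALLOC][21-53 FREE] -> 21

Answer: 21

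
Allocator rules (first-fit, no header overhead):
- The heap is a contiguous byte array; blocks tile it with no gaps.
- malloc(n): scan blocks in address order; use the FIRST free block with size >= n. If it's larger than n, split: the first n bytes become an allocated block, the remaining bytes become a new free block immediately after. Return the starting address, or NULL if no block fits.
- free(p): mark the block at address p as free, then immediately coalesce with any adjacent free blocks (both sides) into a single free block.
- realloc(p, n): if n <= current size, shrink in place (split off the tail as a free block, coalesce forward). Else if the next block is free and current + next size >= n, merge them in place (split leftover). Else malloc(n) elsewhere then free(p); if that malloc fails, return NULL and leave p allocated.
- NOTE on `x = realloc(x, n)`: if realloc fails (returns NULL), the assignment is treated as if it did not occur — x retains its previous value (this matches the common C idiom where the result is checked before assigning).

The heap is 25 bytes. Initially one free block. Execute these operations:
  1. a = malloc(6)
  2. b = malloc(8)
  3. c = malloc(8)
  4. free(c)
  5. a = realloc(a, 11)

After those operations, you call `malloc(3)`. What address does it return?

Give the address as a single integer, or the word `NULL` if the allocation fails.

Op 1: a = malloc(6) -> a = 0; heap: [0-5 ALLOC][6-24 FREE]
Op 2: b = malloc(8) -> b = 6; heap: [0-5 ALLOC][6-13 ALLOC][14-24 FREE]
Op 3: c = malloc(8) -> c = 14; heap: [0-5 ALLOC][6-13 ALLOC][14-21 ALLOC][22-24 FREE]
Op 4: free(c) -> (freed c); heap: [0-5 ALLOC][6-13 ALLOC][14-24 FREE]
Op 5: a = realloc(a, 11) -> a = 14; heap: [0-5 FREE][6-13 ALLOC][14-24 ALLOC]
malloc(3): first-fit scan over [0-5 FREE][6-13 ALLOC][14-24 ALLOC] -> 0

Answer: 0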